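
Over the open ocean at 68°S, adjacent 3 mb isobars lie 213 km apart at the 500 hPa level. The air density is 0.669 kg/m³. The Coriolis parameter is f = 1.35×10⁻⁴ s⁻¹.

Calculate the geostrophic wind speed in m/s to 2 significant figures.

16 m/s

Pressure gradient: |∂P/∂n| = 300 Pa / 213000 m = 1.41×10⁻³ Pa/m
Geostrophic balance (pressure-gradient force = Coriolis force):
V_g = (1/(fρ)) |∂P/∂n| = 1.41×10⁻³ / (1.35×10⁻⁴ × 0.669) = 15.6 m/s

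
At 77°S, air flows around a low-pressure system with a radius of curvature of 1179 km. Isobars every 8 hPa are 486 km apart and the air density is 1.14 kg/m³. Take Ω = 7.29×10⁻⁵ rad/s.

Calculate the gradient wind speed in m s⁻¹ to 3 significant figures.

Coriolis parameter at 77°S:
f = 2Ω sin φ = 2 × 7.29×10⁻⁵ × sin 77° = 1.42×10⁻⁴ s⁻¹
Pressure gradient: |∂P/∂n| = 800 Pa / 486000 m = 1.65×10⁻³ Pa/m
Geostrophic speed: V_g = |∂P/∂n|/(fρ) = 1.65×10⁻³/(1.42×10⁻⁴ × 1.14) = 10.2 m/s
Around a low, centrifugal force acts outward with Coriolis, so pressure-gradient force balances both:
(1/ρ)|∂P/∂n| = fV + V²/R  →  V² + fR·V − fR·V_g = 0
With fR = 1.42×10⁻⁴ × 1179×10³ m = 167 m/s:
V = [−fR + √((fR)² + 4 fR V_g)]/2 = [−167 + √(167² + 4×167×10.2)]/2 = 9.61 m/s
Subgeostrophic (V < V_g = 10.2 m/s), as expected around a low.

9.61 m s⁻¹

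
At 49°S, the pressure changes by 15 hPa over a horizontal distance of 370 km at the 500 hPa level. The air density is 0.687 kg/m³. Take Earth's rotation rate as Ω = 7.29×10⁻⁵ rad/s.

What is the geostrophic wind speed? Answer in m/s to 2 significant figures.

Coriolis parameter at 49°S:
f = 2Ω sin φ = 2 × 7.29×10⁻⁵ × sin 49° = 1.10×10⁻⁴ s⁻¹
Pressure gradient: |∂P/∂n| = 1500 Pa / 370000 m = 4.05×10⁻³ Pa/m
Geostrophic balance (pressure-gradient force = Coriolis force):
V_g = (1/(fρ)) |∂P/∂n| = 4.05×10⁻³ / (1.10×10⁻⁴ × 0.687) = 53.6 m/s

54 m/s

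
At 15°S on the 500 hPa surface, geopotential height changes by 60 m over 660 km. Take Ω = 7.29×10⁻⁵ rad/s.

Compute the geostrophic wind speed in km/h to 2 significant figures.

Coriolis parameter at 15°S:
f = 2Ω sin φ = 2 × 7.29×10⁻⁵ × sin 15° = 3.77×10⁻⁵ s⁻¹
Height gradient: |∂Z/∂n| = 60 m / 660000 m = 9.09×10⁻⁵
On a pressure surface, geostrophic balance gives V_g = (g/f)|∂Z/∂n|:
V_g = 9.81 × 9.09×10⁻⁵ / 3.77×10⁻⁵ = 23.6 m/s
Converting: 23.6 m/s × 3.6 = 85 km/h

85 km/h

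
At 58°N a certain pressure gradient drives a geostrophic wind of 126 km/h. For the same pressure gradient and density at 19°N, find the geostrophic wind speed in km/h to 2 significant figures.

With the same pressure gradient and density, V_g ∝ 1/f ∝ 1/sin φ.
V₂ = V₁ · sin φ₁ / sin φ₂ = 126 × sin 58° / sin 19°
V₂ = 126 × 0.8480/0.3256 = 330 km/h

330 km/h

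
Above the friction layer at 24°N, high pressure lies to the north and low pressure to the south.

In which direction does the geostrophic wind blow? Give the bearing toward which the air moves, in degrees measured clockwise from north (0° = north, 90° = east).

270°

The pressure-gradient force points toward the south (bearing 180°).
Geostrophic balance: in the Northern Hemisphere the Coriolis force deflects motion to the right, so the geostrophic wind blows 90° to the right of the pressure-gradient force (low pressure on the left).
Rotating 180° by 90° clockwise gives 270° — the wind blows toward the west.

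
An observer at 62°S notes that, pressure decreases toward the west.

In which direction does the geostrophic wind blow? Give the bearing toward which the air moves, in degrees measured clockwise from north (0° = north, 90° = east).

180°

The pressure-gradient force points toward the west (bearing 270°).
Geostrophic balance: in the Southern Hemisphere the Coriolis force deflects motion to the left, so the geostrophic wind blows 90° to the left of the pressure-gradient force (low pressure on the right).
Rotating 270° by 90° counterclockwise gives 180° — the wind blows toward the south.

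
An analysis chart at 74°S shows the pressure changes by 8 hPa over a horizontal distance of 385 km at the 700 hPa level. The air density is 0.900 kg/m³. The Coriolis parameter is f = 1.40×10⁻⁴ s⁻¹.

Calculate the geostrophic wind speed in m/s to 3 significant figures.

16.5 m/s

Pressure gradient: |∂P/∂n| = 800 Pa / 385000 m = 2.08×10⁻³ Pa/m
Geostrophic balance (pressure-gradient force = Coriolis force):
V_g = (1/(fρ)) |∂P/∂n| = 2.08×10⁻³ / (1.40×10⁻⁴ × 0.900) = 16.5 m/s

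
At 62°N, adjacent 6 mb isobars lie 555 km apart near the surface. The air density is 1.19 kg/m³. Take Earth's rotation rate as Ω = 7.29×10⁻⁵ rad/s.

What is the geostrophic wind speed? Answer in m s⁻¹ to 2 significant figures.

Coriolis parameter at 62°N:
f = 2Ω sin φ = 2 × 7.29×10⁻⁵ × sin 62° = 1.29×10⁻⁴ s⁻¹
Pressure gradient: |∂P/∂n| = 600 Pa / 555000 m = 1.08×10⁻³ Pa/m
Geostrophic balance (pressure-gradient force = Coriolis force):
V_g = (1/(fρ)) |∂P/∂n| = 1.08×10⁻³ / (1.29×10⁻⁴ × 1.19) = 7.06 m/s

7.1 m s⁻¹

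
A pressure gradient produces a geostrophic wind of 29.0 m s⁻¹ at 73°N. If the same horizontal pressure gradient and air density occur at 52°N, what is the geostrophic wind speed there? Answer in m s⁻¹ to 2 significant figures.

With the same pressure gradient and density, V_g ∝ 1/f ∝ 1/sin φ.
V₂ = V₁ · sin φ₁ / sin φ₂ = 29.0 × sin 73° / sin 52°
V₂ = 29.0 × 0.9563/0.7880 = 35 m s⁻¹

35 m s⁻¹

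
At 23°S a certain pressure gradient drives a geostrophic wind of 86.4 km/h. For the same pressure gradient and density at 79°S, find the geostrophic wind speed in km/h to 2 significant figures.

With the same pressure gradient and density, V_g ∝ 1/f ∝ 1/sin φ.
V₂ = V₁ · sin φ₁ / sin φ₂ = 86.4 × sin 23° / sin 79°
V₂ = 86.4 × 0.3907/0.9816 = 34 km/h

34 km/h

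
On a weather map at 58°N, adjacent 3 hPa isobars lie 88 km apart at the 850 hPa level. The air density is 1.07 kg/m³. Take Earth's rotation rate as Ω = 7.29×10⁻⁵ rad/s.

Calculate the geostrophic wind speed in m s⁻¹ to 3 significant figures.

25.8 m s⁻¹

Coriolis parameter at 58°N:
f = 2Ω sin φ = 2 × 7.29×10⁻⁵ × sin 58° = 1.24×10⁻⁴ s⁻¹
Pressure gradient: |∂P/∂n| = 300 Pa / 88000 m = 3.41×10⁻³ Pa/m
Geostrophic balance (pressure-gradient force = Coriolis force):
V_g = (1/(fρ)) |∂P/∂n| = 3.41×10⁻³ / (1.24×10⁻⁴ × 1.07) = 25.8 m/s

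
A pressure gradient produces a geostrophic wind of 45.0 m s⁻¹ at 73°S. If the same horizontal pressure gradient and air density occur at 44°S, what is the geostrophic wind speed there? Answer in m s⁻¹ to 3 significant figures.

With the same pressure gradient and density, V_g ∝ 1/f ∝ 1/sin φ.
V₂ = V₁ · sin φ₁ / sin φ₂ = 45.0 × sin 73° / sin 44°
V₂ = 45.0 × 0.9563/0.6947 = 61.9 m s⁻¹

61.9 m s⁻¹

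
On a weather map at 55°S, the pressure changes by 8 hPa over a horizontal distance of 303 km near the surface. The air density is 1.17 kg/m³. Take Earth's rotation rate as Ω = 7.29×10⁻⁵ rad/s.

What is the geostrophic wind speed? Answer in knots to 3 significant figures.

Coriolis parameter at 55°S:
f = 2Ω sin φ = 2 × 7.29×10⁻⁵ × sin 55° = 1.19×10⁻⁴ s⁻¹
Pressure gradient: |∂P/∂n| = 800 Pa / 303000 m = 2.64×10⁻³ Pa/m
Geostrophic balance (pressure-gradient force = Coriolis force):
V_g = (1/(fρ)) |∂P/∂n| = 2.64×10⁻³ / (1.19×10⁻⁴ × 1.17) = 18.9 m/s
Converting: 18.9 m/s × 1.944 = 36.7 knots

36.7 knots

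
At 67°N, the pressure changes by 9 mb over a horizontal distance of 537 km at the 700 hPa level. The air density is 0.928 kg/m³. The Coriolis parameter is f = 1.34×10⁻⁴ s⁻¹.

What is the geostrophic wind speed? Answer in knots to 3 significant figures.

26.2 knots

Pressure gradient: |∂P/∂n| = 900 Pa / 537000 m = 1.68×10⁻³ Pa/m
Geostrophic balance (pressure-gradient force = Coriolis force):
V_g = (1/(fρ)) |∂P/∂n| = 1.68×10⁻³ / (1.34×10⁻⁴ × 0.928) = 13.5 m/s
Converting: 13.5 m/s × 1.944 = 26.2 knots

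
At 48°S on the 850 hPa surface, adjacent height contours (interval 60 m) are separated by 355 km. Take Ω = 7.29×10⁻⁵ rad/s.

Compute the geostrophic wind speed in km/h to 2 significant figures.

Coriolis parameter at 48°S:
f = 2Ω sin φ = 2 × 7.29×10⁻⁵ × sin 48° = 1.08×10⁻⁴ s⁻¹
Height gradient: |∂Z/∂n| = 60 m / 355000 m = 1.69×10⁻⁴
On a pressure surface, geostrophic balance gives V_g = (g/f)|∂Z/∂n|:
V_g = 9.81 × 1.69×10⁻⁴ / 1.08×10⁻⁴ = 15.3 m/s
Converting: 15.3 m/s × 3.6 = 55 km/h

55 km/h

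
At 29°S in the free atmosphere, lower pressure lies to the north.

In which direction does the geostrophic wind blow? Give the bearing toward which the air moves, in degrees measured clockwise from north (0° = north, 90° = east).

The pressure-gradient force points toward the north (bearing 000°).
Geostrophic balance: in the Southern Hemisphere the Coriolis force deflects motion to the left, so the geostrophic wind blows 90° to the left of the pressure-gradient force (low pressure on the right).
Rotating 000° by 90° counterclockwise gives 270° — the wind blows toward the west.

270°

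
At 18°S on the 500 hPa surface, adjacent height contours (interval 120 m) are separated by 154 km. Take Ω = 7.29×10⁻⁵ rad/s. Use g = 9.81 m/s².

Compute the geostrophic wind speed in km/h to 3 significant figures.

611 km/h

Coriolis parameter at 18°S:
f = 2Ω sin φ = 2 × 7.29×10⁻⁵ × sin 18° = 4.51×10⁻⁵ s⁻¹
Height gradient: |∂Z/∂n| = 120 m / 154000 m = 7.79×10⁻⁴
On a pressure surface, geostrophic balance gives V_g = (g/f)|∂Z/∂n|:
V_g = 9.81 × 7.79×10⁻⁴ / 4.51×10⁻⁵ = 170 m/s
Converting: 170 m/s × 3.6 = 611 km/h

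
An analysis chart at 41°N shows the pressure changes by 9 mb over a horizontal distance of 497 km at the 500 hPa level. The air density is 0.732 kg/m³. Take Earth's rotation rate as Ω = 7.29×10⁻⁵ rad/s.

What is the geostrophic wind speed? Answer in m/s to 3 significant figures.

Coriolis parameter at 41°N:
f = 2Ω sin φ = 2 × 7.29×10⁻⁵ × sin 41° = 9.57×10⁻⁵ s⁻¹
Pressure gradient: |∂P/∂n| = 900 Pa / 497000 m = 1.81×10⁻³ Pa/m
Geostrophic balance (pressure-gradient force = Coriolis force):
V_g = (1/(fρ)) |∂P/∂n| = 1.81×10⁻³ / (9.57×10⁻⁵ × 0.732) = 25.9 m/s

25.9 m/s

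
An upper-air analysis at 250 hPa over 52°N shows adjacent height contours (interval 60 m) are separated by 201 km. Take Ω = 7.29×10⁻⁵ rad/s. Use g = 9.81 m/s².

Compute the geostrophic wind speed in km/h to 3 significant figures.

Coriolis parameter at 52°N:
f = 2Ω sin φ = 2 × 7.29×10⁻⁵ × sin 52° = 1.15×10⁻⁴ s⁻¹
Height gradient: |∂Z/∂n| = 60 m / 201000 m = 2.99×10⁻⁴
On a pressure surface, geostrophic balance gives V_g = (g/f)|∂Z/∂n|:
V_g = 9.81 × 2.99×10⁻⁴ / 1.15×10⁻⁴ = 25.5 m/s
Converting: 25.5 m/s × 3.6 = 91.8 km/h

91.8 km/h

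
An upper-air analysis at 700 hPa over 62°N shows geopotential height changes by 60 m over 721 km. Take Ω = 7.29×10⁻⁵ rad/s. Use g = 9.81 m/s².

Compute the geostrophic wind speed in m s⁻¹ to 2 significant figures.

Coriolis parameter at 62°N:
f = 2Ω sin φ = 2 × 7.29×10⁻⁵ × sin 62° = 1.29×10⁻⁴ s⁻¹
Height gradient: |∂Z/∂n| = 60 m / 721000 m = 8.32×10⁻⁵
On a pressure surface, geostrophic balance gives V_g = (g/f)|∂Z/∂n|:
V_g = 9.81 × 8.32×10⁻⁵ / 1.29×10⁻⁴ = 6.34 m/s

6.3 m s⁻¹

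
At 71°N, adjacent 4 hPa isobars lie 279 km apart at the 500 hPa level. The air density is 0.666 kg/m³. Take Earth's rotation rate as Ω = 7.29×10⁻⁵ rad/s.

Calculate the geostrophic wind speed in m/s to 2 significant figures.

Coriolis parameter at 71°N:
f = 2Ω sin φ = 2 × 7.29×10⁻⁵ × sin 71° = 1.38×10⁻⁴ s⁻¹
Pressure gradient: |∂P/∂n| = 400 Pa / 279000 m = 1.43×10⁻³ Pa/m
Geostrophic balance (pressure-gradient force = Coriolis force):
V_g = (1/(fρ)) |∂P/∂n| = 1.43×10⁻³ / (1.38×10⁻⁴ × 0.666) = 15.6 m/s

16 m/s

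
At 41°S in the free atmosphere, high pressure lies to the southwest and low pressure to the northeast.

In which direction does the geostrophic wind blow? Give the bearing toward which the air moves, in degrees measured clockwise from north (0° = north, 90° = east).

315°

The pressure-gradient force points toward the northeast (bearing 045°).
Geostrophic balance: in the Southern Hemisphere the Coriolis force deflects motion to the left, so the geostrophic wind blows 90° to the left of the pressure-gradient force (low pressure on the right).
Rotating 045° by 90° counterclockwise gives 315° — the wind blows toward the northwest.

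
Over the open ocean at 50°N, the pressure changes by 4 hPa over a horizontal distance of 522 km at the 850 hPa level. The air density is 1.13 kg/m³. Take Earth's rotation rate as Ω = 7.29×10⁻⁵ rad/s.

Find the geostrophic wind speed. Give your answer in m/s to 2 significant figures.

Coriolis parameter at 50°N:
f = 2Ω sin φ = 2 × 7.29×10⁻⁵ × sin 50° = 1.12×10⁻⁴ s⁻¹
Pressure gradient: |∂P/∂n| = 400 Pa / 522000 m = 7.66×10⁻⁴ Pa/m
Geostrophic balance (pressure-gradient force = Coriolis force):
V_g = (1/(fρ)) |∂P/∂n| = 7.66×10⁻⁴ / (1.12×10⁻⁴ × 1.13) = 6.07 m/s

6.1 m/s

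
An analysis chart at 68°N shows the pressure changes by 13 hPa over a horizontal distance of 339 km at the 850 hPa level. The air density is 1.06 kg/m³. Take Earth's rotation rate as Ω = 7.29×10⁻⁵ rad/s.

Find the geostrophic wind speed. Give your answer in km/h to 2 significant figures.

Coriolis parameter at 68°N:
f = 2Ω sin φ = 2 × 7.29×10⁻⁵ × sin 68° = 1.35×10⁻⁴ s⁻¹
Pressure gradient: |∂P/∂n| = 1300 Pa / 339000 m = 3.83×10⁻³ Pa/m
Geostrophic balance (pressure-gradient force = Coriolis force):
V_g = (1/(fρ)) |∂P/∂n| = 3.83×10⁻³ / (1.35×10⁻⁴ × 1.06) = 26.8 m/s
Converting: 26.8 m/s × 3.6 = 96 km/h

96 km/h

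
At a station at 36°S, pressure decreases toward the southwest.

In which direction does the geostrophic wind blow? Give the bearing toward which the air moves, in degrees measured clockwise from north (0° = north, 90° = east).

135°

The pressure-gradient force points toward the southwest (bearing 225°).
Geostrophic balance: in the Southern Hemisphere the Coriolis force deflects motion to the left, so the geostrophic wind blows 90° to the left of the pressure-gradient force (low pressure on the right).
Rotating 225° by 90° counterclockwise gives 135° — the wind blows toward the southeast.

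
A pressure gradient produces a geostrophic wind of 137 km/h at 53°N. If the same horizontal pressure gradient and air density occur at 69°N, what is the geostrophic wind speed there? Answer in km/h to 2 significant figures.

120 km/h

With the same pressure gradient and density, V_g ∝ 1/f ∝ 1/sin φ.
V₂ = V₁ · sin φ₁ / sin φ₂ = 137 × sin 53° / sin 69°
V₂ = 137 × 0.7986/0.9336 = 120 km/h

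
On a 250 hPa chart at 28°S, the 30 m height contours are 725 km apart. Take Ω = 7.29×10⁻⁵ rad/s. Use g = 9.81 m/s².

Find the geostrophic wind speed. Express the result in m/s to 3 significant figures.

5.93 m/s

Coriolis parameter at 28°S:
f = 2Ω sin φ = 2 × 7.29×10⁻⁵ × sin 28° = 6.84×10⁻⁵ s⁻¹
Height gradient: |∂Z/∂n| = 30 m / 725000 m = 4.14×10⁻⁵
On a pressure surface, geostrophic balance gives V_g = (g/f)|∂Z/∂n|:
V_g = 9.81 × 4.14×10⁻⁵ / 6.84×10⁻⁵ = 5.93 m/s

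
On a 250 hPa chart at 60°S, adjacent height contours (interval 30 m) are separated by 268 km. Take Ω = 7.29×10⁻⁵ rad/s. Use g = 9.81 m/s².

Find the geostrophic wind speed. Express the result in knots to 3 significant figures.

16.9 knots

Coriolis parameter at 60°S:
f = 2Ω sin φ = 2 × 7.29×10⁻⁵ × sin 60° = 1.26×10⁻⁴ s⁻¹
Height gradient: |∂Z/∂n| = 30 m / 268000 m = 1.12×10⁻⁴
On a pressure surface, geostrophic balance gives V_g = (g/f)|∂Z/∂n|:
V_g = 9.81 × 1.12×10⁻⁴ / 1.26×10⁻⁴ = 8.70 m/s
Converting: 8.70 m/s × 1.944 = 16.9 knots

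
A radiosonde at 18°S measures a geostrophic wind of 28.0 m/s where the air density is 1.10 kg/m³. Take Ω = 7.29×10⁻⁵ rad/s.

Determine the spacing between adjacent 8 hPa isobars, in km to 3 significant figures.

Coriolis parameter at 18°S:
f = 2Ω sin φ = 2 × 7.29×10⁻⁵ × sin 18° = 4.51×10⁻⁵ s⁻¹
Geostrophic balance rearranged: |∂P/∂n| = f ρ V_g
|∂P/∂n| = 4.51×10⁻⁵ × 1.10 × 28.0 = 1.39×10⁻³ Pa/m
Isobar spacing: Δn = ΔP/|∂P/∂n| = 800 Pa / 1.39×10⁻³ Pa/m = 576500 m ≈ 577 km

577 km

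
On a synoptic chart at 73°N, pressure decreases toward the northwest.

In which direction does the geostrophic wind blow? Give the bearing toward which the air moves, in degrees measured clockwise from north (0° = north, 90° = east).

045°

The pressure-gradient force points toward the northwest (bearing 315°).
Geostrophic balance: in the Northern Hemisphere the Coriolis force deflects motion to the right, so the geostrophic wind blows 90° to the right of the pressure-gradient force (low pressure on the left).
Rotating 315° by 90° clockwise gives 045° — the wind blows toward the northeast.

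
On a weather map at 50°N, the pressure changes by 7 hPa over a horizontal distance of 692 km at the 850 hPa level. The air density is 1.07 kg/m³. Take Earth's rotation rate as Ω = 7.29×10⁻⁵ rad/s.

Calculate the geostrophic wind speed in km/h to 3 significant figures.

30.5 km/h

Coriolis parameter at 50°N:
f = 2Ω sin φ = 2 × 7.29×10⁻⁵ × sin 50° = 1.12×10⁻⁴ s⁻¹
Pressure gradient: |∂P/∂n| = 700 Pa / 692000 m = 1.01×10⁻³ Pa/m
Geostrophic balance (pressure-gradient force = Coriolis force):
V_g = (1/(fρ)) |∂P/∂n| = 1.01×10⁻³ / (1.12×10⁻⁴ × 1.07) = 8.46 m/s
Converting: 8.46 m/s × 3.6 = 30.5 km/h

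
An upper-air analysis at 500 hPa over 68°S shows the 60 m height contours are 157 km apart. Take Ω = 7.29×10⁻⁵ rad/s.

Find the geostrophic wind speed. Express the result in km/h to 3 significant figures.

Coriolis parameter at 68°S:
f = 2Ω sin φ = 2 × 7.29×10⁻⁵ × sin 68° = 1.35×10⁻⁴ s⁻¹
Height gradient: |∂Z/∂n| = 60 m / 157000 m = 3.82×10⁻⁴
On a pressure surface, geostrophic balance gives V_g = (g/f)|∂Z/∂n|:
V_g = 9.81 × 3.82×10⁻⁴ / 1.35×10⁻⁴ = 27.7 m/s
Converting: 27.7 m/s × 3.6 = 99.8 km/h

99.8 km/h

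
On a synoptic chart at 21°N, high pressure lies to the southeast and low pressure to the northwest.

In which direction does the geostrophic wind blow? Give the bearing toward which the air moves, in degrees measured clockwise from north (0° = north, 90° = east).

045°

The pressure-gradient force points toward the northwest (bearing 315°).
Geostrophic balance: in the Northern Hemisphere the Coriolis force deflects motion to the right, so the geostrophic wind blows 90° to the right of the pressure-gradient force (low pressure on the left).
Rotating 315° by 90° clockwise gives 045° — the wind blows toward the northeast.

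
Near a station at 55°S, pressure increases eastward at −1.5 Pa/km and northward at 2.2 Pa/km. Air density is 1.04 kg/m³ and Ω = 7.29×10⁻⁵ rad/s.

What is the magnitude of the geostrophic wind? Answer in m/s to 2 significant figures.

21 m/s

Coriolis parameter at 55°S:
f = 2Ω sin φ = 2 × 7.29×10⁻⁵ × sin 55° = 1.19×10⁻⁴ s⁻¹
In the Southern Hemisphere f is negative: f = −1.19×10⁻⁴ s⁻¹.
Component geostrophic relations (x east, y north):
u_g = −(1/(fρ)) ∂P/∂y,  v_g = (1/(fρ)) ∂P/∂x
u_g = −(2.2×10⁻³)/(−1.19×10⁻⁴ × 1.04) = 17.7 m/s;  v_g = (−1.5×10⁻³)/(−1.19×10⁻⁴ × 1.04) = 12.1 m/s
|V_g| = √(u_g² + v_g²) = 21.4 m/s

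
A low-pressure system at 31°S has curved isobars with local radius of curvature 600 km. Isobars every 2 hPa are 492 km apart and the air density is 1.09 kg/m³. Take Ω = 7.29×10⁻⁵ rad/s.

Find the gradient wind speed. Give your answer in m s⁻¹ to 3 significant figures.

4.51 m s⁻¹

Coriolis parameter at 31°S:
f = 2Ω sin φ = 2 × 7.29×10⁻⁵ × sin 31° = 7.51×10⁻⁵ s⁻¹
Pressure gradient: |∂P/∂n| = 200 Pa / 492000 m = 4.07×10⁻⁴ Pa/m
Geostrophic speed: V_g = |∂P/∂n|/(fρ) = 4.07×10⁻⁴/(7.51×10⁻⁵ × 1.09) = 4.97 m/s
Around a low, centrifugal force acts outward with Coriolis, so pressure-gradient force balances both:
(1/ρ)|∂P/∂n| = fV + V²/R  →  V² + fR·V − fR·V_g = 0
With fR = 7.51×10⁻⁵ × 600×10³ m = 45.1 m/s:
V = [−fR + √((fR)² + 4 fR V_g)]/2 = [−45.1 + √(45.1² + 4×45.1×4.97)]/2 = 4.51 m/s
Subgeostrophic (V < V_g = 4.97 m/s), as expected around a low.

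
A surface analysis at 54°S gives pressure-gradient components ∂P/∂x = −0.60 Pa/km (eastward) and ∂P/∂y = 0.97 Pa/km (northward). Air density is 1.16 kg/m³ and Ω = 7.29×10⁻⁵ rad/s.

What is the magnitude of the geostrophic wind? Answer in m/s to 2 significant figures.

Coriolis parameter at 54°S:
f = 2Ω sin φ = 2 × 7.29×10⁻⁵ × sin 54° = 1.18×10⁻⁴ s⁻¹
In the Southern Hemisphere f is negative: f = −1.18×10⁻⁴ s⁻¹.
Component geostrophic relations (x east, y north):
u_g = −(1/(fρ)) ∂P/∂y,  v_g = (1/(fρ)) ∂P/∂x
u_g = −(0.97×10⁻³)/(−1.18×10⁻⁴ × 1.16) = 7.09 m/s;  v_g = (−0.60×10⁻³)/(−1.18×10⁻⁴ × 1.16) = 4.39 m/s
|V_g| = √(u_g² + v_g²) = 8.34 m/s

8.3 m/s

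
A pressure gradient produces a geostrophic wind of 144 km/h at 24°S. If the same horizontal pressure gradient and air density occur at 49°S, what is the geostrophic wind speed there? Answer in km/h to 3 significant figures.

77.6 km/h

With the same pressure gradient and density, V_g ∝ 1/f ∝ 1/sin φ.
V₂ = V₁ · sin φ₁ / sin φ₂ = 144 × sin 24° / sin 49°
V₂ = 144 × 0.4067/0.7547 = 77.6 km/h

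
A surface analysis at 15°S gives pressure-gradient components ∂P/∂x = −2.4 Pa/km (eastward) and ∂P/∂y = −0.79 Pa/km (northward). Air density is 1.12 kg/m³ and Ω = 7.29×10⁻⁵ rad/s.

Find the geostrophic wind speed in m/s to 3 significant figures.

59.8 m/s

Coriolis parameter at 15°S:
f = 2Ω sin φ = 2 × 7.29×10⁻⁵ × sin 15° = 3.77×10⁻⁵ s⁻¹
In the Southern Hemisphere f is negative: f = −3.77×10⁻⁵ s⁻¹.
Component geostrophic relations (x east, y north):
u_g = −(1/(fρ)) ∂P/∂y,  v_g = (1/(fρ)) ∂P/∂x
u_g = −(−0.79×10⁻³)/(−3.77×10⁻⁵ × 1.12) = −18.7 m/s;  v_g = (−2.4×10⁻³)/(−3.77×10⁻⁵ × 1.12) = 56.8 m/s
|V_g| = √(u_g² + v_g²) = 59.8 m/s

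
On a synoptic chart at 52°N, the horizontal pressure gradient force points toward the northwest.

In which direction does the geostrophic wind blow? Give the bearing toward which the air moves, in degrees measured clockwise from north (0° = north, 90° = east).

045°

The pressure-gradient force points toward the northwest (bearing 315°).
Geostrophic balance: in the Northern Hemisphere the Coriolis force deflects motion to the right, so the geostrophic wind blows 90° to the right of the pressure-gradient force (low pressure on the left).
Rotating 315° by 90° clockwise gives 045° — the wind blows toward the northeast.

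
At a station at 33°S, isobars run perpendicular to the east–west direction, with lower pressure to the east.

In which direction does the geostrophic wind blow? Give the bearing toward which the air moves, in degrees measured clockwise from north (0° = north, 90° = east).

The pressure-gradient force points toward the east (bearing 090°).
Geostrophic balance: in the Southern Hemisphere the Coriolis force deflects motion to the left, so the geostrophic wind blows 90° to the left of the pressure-gradient force (low pressure on the right).
Rotating 090° by 90° counterclockwise gives 000° — the wind blows toward the north.

000°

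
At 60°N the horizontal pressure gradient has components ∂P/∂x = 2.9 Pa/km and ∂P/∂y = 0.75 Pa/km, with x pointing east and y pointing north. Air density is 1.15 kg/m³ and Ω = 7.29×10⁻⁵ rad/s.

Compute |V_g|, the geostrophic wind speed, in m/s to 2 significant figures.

Coriolis parameter at 60°N:
f = 2Ω sin φ = 2 × 7.29×10⁻⁵ × sin 60° = 1.26×10⁻⁴ s⁻¹
Component geostrophic relations (x east, y north):
u_g = −(1/(fρ)) ∂P/∂y,  v_g = (1/(fρ)) ∂P/∂x
u_g = −(0.75×10⁻³)/(1.26×10⁻⁴ × 1.15) = −5.17 m/s;  v_g = (2.9×10⁻³)/(1.26×10⁻⁴ × 1.15) = 20.0 m/s
|V_g| = √(u_g² + v_g²) = 20.6 m/s

21 m/s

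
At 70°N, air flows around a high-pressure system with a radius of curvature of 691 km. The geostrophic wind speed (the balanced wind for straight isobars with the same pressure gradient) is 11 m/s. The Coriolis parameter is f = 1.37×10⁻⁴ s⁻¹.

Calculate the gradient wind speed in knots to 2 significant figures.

25 knots

Around a high, pressure-gradient force acts outward with centrifugal, so Coriolis balances both:
fV = (1/ρ)|∂P/∂n| + V²/R  →  V² − fR·V + fR·V_g = 0
With fR = 1.37×10⁻⁴ × 691×10³ m = 94.7 m/s:
V = [fR − √((fR)² − 4 fR V_g)]/2 = [94.7 − √(94.7² − 4×94.7×11)]/2 = 12.7 m/s
Supergeostrophic (V > V_g = 11 m/s), as expected around a high.
Converting: 12.7 m/s × 1.944 = 25 knots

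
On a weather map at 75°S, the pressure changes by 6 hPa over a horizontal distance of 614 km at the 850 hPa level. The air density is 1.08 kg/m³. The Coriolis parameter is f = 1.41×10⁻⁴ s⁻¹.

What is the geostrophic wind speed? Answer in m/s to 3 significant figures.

6.42 m/s

Pressure gradient: |∂P/∂n| = 600 Pa / 614000 m = 9.77×10⁻⁴ Pa/m
Geostrophic balance (pressure-gradient force = Coriolis force):
V_g = (1/(fρ)) |∂P/∂n| = 9.77×10⁻⁴ / (1.41×10⁻⁴ × 1.08) = 6.42 m/s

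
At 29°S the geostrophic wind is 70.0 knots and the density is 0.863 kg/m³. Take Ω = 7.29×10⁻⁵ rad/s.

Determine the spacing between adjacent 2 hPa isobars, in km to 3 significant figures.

91.0 km

Coriolis parameter at 29°S:
f = 2Ω sin φ = 2 × 7.29×10⁻⁵ × sin 29° = 7.07×10⁻⁵ s⁻¹
Wind speed in SI: 70.0 knots = 36.0 m/s
Geostrophic balance rearranged: |∂P/∂n| = f ρ V_g
|∂P/∂n| = 7.07×10⁻⁵ × 0.863 × 36.0 = 2.20×10⁻³ Pa/m
Isobar spacing: Δn = ΔP/|∂P/∂n| = 200 Pa / 2.20×10⁻³ Pa/m = 91045 m ≈ 91.0 km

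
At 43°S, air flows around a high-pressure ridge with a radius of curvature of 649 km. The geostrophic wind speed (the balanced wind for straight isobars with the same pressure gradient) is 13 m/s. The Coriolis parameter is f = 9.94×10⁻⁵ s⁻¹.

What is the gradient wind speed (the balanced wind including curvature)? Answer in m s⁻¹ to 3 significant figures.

18.1 m s⁻¹

Around a high, pressure-gradient force acts outward with centrifugal, so Coriolis balances both:
fV = (1/ρ)|∂P/∂n| + V²/R  →  V² − fR·V + fR·V_g = 0
With fR = 9.94×10⁻⁵ × 649×10³ m = 64.5 m/s:
V = [fR − √((fR)² − 4 fR V_g)]/2 = [64.5 − √(64.5² − 4×64.5×13)]/2 = 18.1 m/s
Supergeostrophic (V > V_g = 13 m/s), as expected around a high.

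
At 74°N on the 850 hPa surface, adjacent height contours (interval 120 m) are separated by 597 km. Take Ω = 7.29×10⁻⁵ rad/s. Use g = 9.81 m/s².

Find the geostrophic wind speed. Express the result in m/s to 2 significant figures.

14 m/s

Coriolis parameter at 74°N:
f = 2Ω sin φ = 2 × 7.29×10⁻⁵ × sin 74° = 1.40×10⁻⁴ s⁻¹
Height gradient: |∂Z/∂n| = 120 m / 597000 m = 2.01×10⁻⁴
On a pressure surface, geostrophic balance gives V_g = (g/f)|∂Z/∂n|:
V_g = 9.81 × 2.01×10⁻⁴ / 1.40×10⁻⁴ = 14.1 m/s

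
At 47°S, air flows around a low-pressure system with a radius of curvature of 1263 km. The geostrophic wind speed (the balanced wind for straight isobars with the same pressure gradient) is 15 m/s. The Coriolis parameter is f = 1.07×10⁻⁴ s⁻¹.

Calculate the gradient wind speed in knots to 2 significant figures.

Around a low, centrifugal force acts outward with Coriolis, so pressure-gradient force balances both:
(1/ρ)|∂P/∂n| = fV + V²/R  →  V² + fR·V − fR·V_g = 0
With fR = 1.07×10⁻⁴ × 1263×10³ m = 135 m/s:
V = [−fR + √((fR)² + 4 fR V_g)]/2 = [−135 + √(135² + 4×135×15)]/2 = 13.6 m/s
Subgeostrophic (V < V_g = 15 m/s), as expected around a low.
Converting: 13.6 m/s × 1.944 = 26 knots

26 knots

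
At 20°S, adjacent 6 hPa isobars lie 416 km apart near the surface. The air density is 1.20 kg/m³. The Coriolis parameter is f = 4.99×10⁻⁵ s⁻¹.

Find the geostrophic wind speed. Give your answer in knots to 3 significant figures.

46.8 knots

Pressure gradient: |∂P/∂n| = 600 Pa / 416000 m = 1.44×10⁻³ Pa/m
Geostrophic balance (pressure-gradient force = Coriolis force):
V_g = (1/(fρ)) |∂P/∂n| = 1.44×10⁻³ / (4.99×10⁻⁵ × 1.20) = 24.1 m/s
Converting: 24.1 m/s × 1.944 = 46.8 knots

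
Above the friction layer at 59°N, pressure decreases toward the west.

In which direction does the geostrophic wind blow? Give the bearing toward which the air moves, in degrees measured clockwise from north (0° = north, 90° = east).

The pressure-gradient force points toward the west (bearing 270°).
Geostrophic balance: in the Northern Hemisphere the Coriolis force deflects motion to the right, so the geostrophic wind blows 90° to the right of the pressure-gradient force (low pressure on the left).
Rotating 270° by 90° clockwise gives 000° — the wind blows toward the north.

000°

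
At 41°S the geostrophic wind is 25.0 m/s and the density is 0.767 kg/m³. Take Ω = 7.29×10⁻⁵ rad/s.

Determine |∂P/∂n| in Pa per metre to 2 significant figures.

1.8×10⁻³ Pa/m

Coriolis parameter at 41°S:
f = 2Ω sin φ = 2 × 7.29×10⁻⁵ × sin 41° = 9.57×10⁻⁵ s⁻¹
Geostrophic balance rearranged: |∂P/∂n| = f ρ V_g
|∂P/∂n| = 9.57×10⁻⁵ × 0.767 × 25.0 = 1.83×10⁻³ Pa/m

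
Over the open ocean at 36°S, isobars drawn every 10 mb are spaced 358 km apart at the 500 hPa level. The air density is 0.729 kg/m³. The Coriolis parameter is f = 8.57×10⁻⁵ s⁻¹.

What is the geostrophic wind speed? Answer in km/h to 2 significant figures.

160 km/h

Pressure gradient: |∂P/∂n| = 1000 Pa / 358000 m = 2.79×10⁻³ Pa/m
Geostrophic balance (pressure-gradient force = Coriolis force):
V_g = (1/(fρ)) |∂P/∂n| = 2.79×10⁻³ / (8.57×10⁻⁵ × 0.729) = 44.7 m/s
Converting: 44.7 m/s × 3.6 = 160 km/h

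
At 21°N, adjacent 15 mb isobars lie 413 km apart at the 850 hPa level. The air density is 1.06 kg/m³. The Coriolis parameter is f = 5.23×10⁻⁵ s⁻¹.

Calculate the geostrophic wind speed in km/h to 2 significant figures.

Pressure gradient: |∂P/∂n| = 1500 Pa / 413000 m = 3.63×10⁻³ Pa/m
Geostrophic balance (pressure-gradient force = Coriolis force):
V_g = (1/(fρ)) |∂P/∂n| = 3.63×10⁻³ / (5.23×10⁻⁵ × 1.06) = 65.5 m/s
Converting: 65.5 m/s × 3.6 = 240 km/h

240 km/h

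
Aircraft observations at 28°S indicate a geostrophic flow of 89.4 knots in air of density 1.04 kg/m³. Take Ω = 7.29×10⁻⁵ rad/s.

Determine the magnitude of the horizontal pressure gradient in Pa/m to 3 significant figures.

Coriolis parameter at 28°S:
f = 2Ω sin φ = 2 × 7.29×10⁻⁵ × sin 28° = 6.84×10⁻⁵ s⁻¹
Wind speed in SI: 89.4 knots = 46.0 m/s
Geostrophic balance rearranged: |∂P/∂n| = f ρ V_g
|∂P/∂n| = 6.84×10⁻⁵ × 1.04 × 46.0 = 3.27×10⁻³ Pa/m

3.27×10⁻³ Pa/m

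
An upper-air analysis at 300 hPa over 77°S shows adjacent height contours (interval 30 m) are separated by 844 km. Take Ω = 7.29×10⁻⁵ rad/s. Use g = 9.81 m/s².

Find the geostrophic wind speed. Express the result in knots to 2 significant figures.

Coriolis parameter at 77°S:
f = 2Ω sin φ = 2 × 7.29×10⁻⁵ × sin 77° = 1.42×10⁻⁴ s⁻¹
Height gradient: |∂Z/∂n| = 30 m / 844000 m = 3.55×10⁻⁵
On a pressure surface, geostrophic balance gives V_g = (g/f)|∂Z/∂n|:
V_g = 9.81 × 3.55×10⁻⁵ / 1.42×10⁻⁴ = 2.45 m/s
Converting: 2.45 m/s × 1.944 = 4.8 knots

4.8 knots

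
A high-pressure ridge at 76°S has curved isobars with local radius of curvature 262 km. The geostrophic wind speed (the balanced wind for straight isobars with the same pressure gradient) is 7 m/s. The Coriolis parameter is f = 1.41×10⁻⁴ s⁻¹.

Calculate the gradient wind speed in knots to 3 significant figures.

Around a high, pressure-gradient force acts outward with centrifugal, so Coriolis balances both:
fV = (1/ρ)|∂P/∂n| + V²/R  →  V² − fR·V + fR·V_g = 0
With fR = 1.41×10⁻⁴ × 262×10³ m = 36.9 m/s:
V = [fR − √((fR)² − 4 fR V_g)]/2 = [36.9 − √(36.9² − 4×36.9×7)]/2 = 9.38 m/s
Supergeostrophic (V > V_g = 7 m/s), as expected around a high.
Converting: 9.38 m/s × 1.944 = 18.2 knots

18.2 knots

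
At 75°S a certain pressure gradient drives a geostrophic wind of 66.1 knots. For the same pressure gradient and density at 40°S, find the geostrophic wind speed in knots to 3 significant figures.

With the same pressure gradient and density, V_g ∝ 1/f ∝ 1/sin φ.
V₂ = V₁ · sin φ₁ / sin φ₂ = 66.1 × sin 75° / sin 40°
V₂ = 66.1 × 0.9659/0.6428 = 99.3 knots

99.3 knots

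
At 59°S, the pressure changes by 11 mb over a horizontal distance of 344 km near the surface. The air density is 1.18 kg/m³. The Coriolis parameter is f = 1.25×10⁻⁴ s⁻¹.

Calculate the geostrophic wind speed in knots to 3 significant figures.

Pressure gradient: |∂P/∂n| = 1100 Pa / 344000 m = 3.20×10⁻³ Pa/m
Geostrophic balance (pressure-gradient force = Coriolis force):
V_g = (1/(fρ)) |∂P/∂n| = 3.20×10⁻³ / (1.25×10⁻⁴ × 1.18) = 21.7 m/s
Converting: 21.7 m/s × 1.944 = 42.1 knots

42.1 knots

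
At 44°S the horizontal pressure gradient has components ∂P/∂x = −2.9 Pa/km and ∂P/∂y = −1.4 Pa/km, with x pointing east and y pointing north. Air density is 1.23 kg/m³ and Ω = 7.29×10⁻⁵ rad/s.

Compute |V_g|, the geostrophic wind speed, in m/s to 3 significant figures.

25.8 m/s

Coriolis parameter at 44°S:
f = 2Ω sin φ = 2 × 7.29×10⁻⁵ × sin 44° = 1.01×10⁻⁴ s⁻¹
In the Southern Hemisphere f is negative: f = −1.01×10⁻⁴ s⁻¹.
Component geostrophic relations (x east, y north):
u_g = −(1/(fρ)) ∂P/∂y,  v_g = (1/(fρ)) ∂P/∂x
u_g = −(−1.4×10⁻³)/(−1.01×10⁻⁴ × 1.23) = −11.2 m/s;  v_g = (−2.9×10⁻³)/(−1.01×10⁻⁴ × 1.23) = 23.3 m/s
|V_g| = √(u_g² + v_g²) = 25.8 m/s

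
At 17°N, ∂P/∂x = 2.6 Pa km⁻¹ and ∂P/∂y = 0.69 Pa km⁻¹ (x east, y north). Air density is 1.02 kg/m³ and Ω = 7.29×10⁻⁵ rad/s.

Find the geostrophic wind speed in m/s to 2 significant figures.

Coriolis parameter at 17°N:
f = 2Ω sin φ = 2 × 7.29×10⁻⁵ × sin 17° = 4.26×10⁻⁵ s⁻¹
Component geostrophic relations (x east, y north):
u_g = −(1/(fρ)) ∂P/∂y,  v_g = (1/(fρ)) ∂P/∂x
u_g = −(0.69×10⁻³)/(4.26×10⁻⁵ × 1.02) = −15.9 m/s;  v_g = (2.6×10⁻³)/(4.26×10⁻⁵ × 1.02) = 59.8 m/s
|V_g| = √(u_g² + v_g²) = 61.9 m/s

62 m/s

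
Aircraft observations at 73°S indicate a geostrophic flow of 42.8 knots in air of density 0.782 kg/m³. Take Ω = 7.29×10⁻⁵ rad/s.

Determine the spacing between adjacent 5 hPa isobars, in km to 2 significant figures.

210 km

Coriolis parameter at 73°S:
f = 2Ω sin φ = 2 × 7.29×10⁻⁵ × sin 73° = 1.39×10⁻⁴ s⁻¹
Wind speed in SI: 42.8 knots = 22.0 m/s
Geostrophic balance rearranged: |∂P/∂n| = f ρ V_g
|∂P/∂n| = 1.39×10⁻⁴ × 0.782 × 22.0 = 2.40×10⁻³ Pa/m
Isobar spacing: Δn = ΔP/|∂P/∂n| = 500 Pa / 2.40×10⁻³ Pa/m = 208270 m ≈ 210 km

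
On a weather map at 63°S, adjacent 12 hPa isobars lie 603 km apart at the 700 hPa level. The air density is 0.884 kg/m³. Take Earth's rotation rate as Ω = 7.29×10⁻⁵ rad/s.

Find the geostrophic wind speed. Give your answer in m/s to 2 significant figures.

17 m/s

Coriolis parameter at 63°S:
f = 2Ω sin φ = 2 × 7.29×10⁻⁵ × sin 63° = 1.30×10⁻⁴ s⁻¹
Pressure gradient: |∂P/∂n| = 1200 Pa / 603000 m = 1.99×10⁻³ Pa/m
Geostrophic balance (pressure-gradient force = Coriolis force):
V_g = (1/(fρ)) |∂P/∂n| = 1.99×10⁻³ / (1.30×10⁻⁴ × 0.884) = 17.3 m/s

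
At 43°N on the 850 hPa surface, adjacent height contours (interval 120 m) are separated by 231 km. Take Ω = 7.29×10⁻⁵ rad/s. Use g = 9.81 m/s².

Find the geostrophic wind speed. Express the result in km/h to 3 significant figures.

185 km/h

Coriolis parameter at 43°N:
f = 2Ω sin φ = 2 × 7.29×10⁻⁵ × sin 43° = 9.94×10⁻⁵ s⁻¹
Height gradient: |∂Z/∂n| = 120 m / 231000 m = 5.19×10⁻⁴
On a pressure surface, geostrophic balance gives V_g = (g/f)|∂Z/∂n|:
V_g = 9.81 × 5.19×10⁻⁴ / 9.94×10⁻⁵ = 51.3 m/s
Converting: 51.3 m/s × 3.6 = 185 km/h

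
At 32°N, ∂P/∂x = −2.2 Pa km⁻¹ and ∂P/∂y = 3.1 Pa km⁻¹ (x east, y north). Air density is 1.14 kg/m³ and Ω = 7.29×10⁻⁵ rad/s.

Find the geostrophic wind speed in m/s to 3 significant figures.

43.2 m/s

Coriolis parameter at 32°N:
f = 2Ω sin φ = 2 × 7.29×10⁻⁵ × sin 32° = 7.73×10⁻⁵ s⁻¹
Component geostrophic relations (x east, y north):
u_g = −(1/(fρ)) ∂P/∂y,  v_g = (1/(fρ)) ∂P/∂x
u_g = −(3.1×10⁻³)/(7.73×10⁻⁵ × 1.14) = −35.2 m/s;  v_g = (−2.2×10⁻³)/(7.73×10⁻⁵ × 1.14) = −25.0 m/s
|V_g| = √(u_g² + v_g²) = 43.2 m/s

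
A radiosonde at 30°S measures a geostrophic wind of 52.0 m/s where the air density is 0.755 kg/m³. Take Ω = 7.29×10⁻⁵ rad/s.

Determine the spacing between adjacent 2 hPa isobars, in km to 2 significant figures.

70 km

Coriolis parameter at 30°S:
f = 2Ω sin φ = 2 × 7.29×10⁻⁵ × sin 30° = 7.29×10⁻⁵ s⁻¹
Geostrophic balance rearranged: |∂P/∂n| = f ρ V_g
|∂P/∂n| = 7.29×10⁻⁵ × 0.755 × 52.0 = 2.86×10⁻³ Pa/m
Isobar spacing: Δn = ΔP/|∂P/∂n| = 200 Pa / 2.86×10⁻³ Pa/m = 69880 m ≈ 70 km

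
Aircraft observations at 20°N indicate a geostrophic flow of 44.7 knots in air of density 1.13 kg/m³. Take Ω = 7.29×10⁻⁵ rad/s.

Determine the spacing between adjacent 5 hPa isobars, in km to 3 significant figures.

Coriolis parameter at 20°N:
f = 2Ω sin φ = 2 × 7.29×10⁻⁵ × sin 20° = 4.99×10⁻⁵ s⁻¹
Wind speed in SI: 44.7 knots = 23.0 m/s
Geostrophic balance rearranged: |∂P/∂n| = f ρ V_g
|∂P/∂n| = 4.99×10⁻⁵ × 1.13 × 23.0 = 1.30×10⁻³ Pa/m
Isobar spacing: Δn = ΔP/|∂P/∂n| = 500 Pa / 1.30×10⁻³ Pa/m = 385866 m ≈ 386 km

386 km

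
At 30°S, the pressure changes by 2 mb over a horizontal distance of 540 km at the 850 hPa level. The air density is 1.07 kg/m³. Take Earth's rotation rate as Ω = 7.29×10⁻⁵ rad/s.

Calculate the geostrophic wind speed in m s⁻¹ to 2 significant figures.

4.7 m s⁻¹

Coriolis parameter at 30°S:
f = 2Ω sin φ = 2 × 7.29×10⁻⁵ × sin 30° = 7.29×10⁻⁵ s⁻¹
Pressure gradient: |∂P/∂n| = 200 Pa / 540000 m = 3.70×10⁻⁴ Pa/m
Geostrophic balance (pressure-gradient force = Coriolis force):
V_g = (1/(fρ)) |∂P/∂n| = 3.70×10⁻⁴ / (7.29×10⁻⁵ × 1.07) = 4.75 m/s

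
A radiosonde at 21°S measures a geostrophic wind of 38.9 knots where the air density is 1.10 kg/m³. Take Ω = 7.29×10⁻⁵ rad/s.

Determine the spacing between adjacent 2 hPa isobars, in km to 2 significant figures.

Coriolis parameter at 21°S:
f = 2Ω sin φ = 2 × 7.29×10⁻⁵ × sin 21° = 5.23×10⁻⁵ s⁻¹
Wind speed in SI: 38.9 knots = 20.0 m/s
Geostrophic balance rearranged: |∂P/∂n| = f ρ V_g
|∂P/∂n| = 5.23×10⁻⁵ × 1.10 × 20.0 = 1.15×10⁻³ Pa/m
Isobar spacing: Δn = ΔP/|∂P/∂n| = 200 Pa / 1.15×10⁻³ Pa/m = 173885 m ≈ 170 km

170 km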